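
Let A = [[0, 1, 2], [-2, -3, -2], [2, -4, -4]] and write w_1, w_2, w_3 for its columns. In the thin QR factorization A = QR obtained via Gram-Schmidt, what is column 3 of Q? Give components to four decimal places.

w_1 = (0, -2, 2); ‖w_1‖ = 2.8284, so q_1 = (0.0000, -0.7071, 0.7071).
q_1·w_2 = 0.0000·1 + (-0.7071)·(-3) + 0.7071·(-4) = -0.7071.
u_2 = w_2 + 0.7071·q_1 = (1.0000, -3.5000, -3.5000).
‖u_2‖ = 5.0498, so q_2 = (0.1980, -0.6931, -0.6931).
q_1·w_3 = 0.0000·2 + (-0.7071)·(-2) + 0.7071·(-4) = -1.4142; q_2·w_3 = 0.1980·2 + (-0.6931)·(-2) + (-0.6931)·(-4) = 4.5547.
u_3 = w_3 + 1.4142·q_1 − 4.5547·q_2 = (1.0980, 0.1569, 0.1569).
‖u_3‖ = 1.1202, so q_3 = (0.9802, 0.1400, 0.1400).

q_3 = (0.9802, 0.1400, 0.1400)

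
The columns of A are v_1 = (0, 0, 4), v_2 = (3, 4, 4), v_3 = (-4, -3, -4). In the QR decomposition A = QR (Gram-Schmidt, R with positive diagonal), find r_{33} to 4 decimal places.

v_1 = (0, 0, 4); ‖v_1‖ = 4.0000, so e_1 = (0.0000, 0.0000, 1.0000).
e_1·v_2 = 0.0000·3 + 0.0000·4 + 1.0000·4 = 4.0000.
u_2 = v_2 − 4.0000·e_1 = (3.0000, 4.0000, 0.0000).
‖u_2‖ = 5.0000, so e_2 = (0.6000, 0.8000, 0.0000).
e_1·v_3 = 0.0000·(-4) + 0.0000·(-3) + 1.0000·(-4) = -4.0000; e_2·v_3 = 0.6000·(-4) + 0.8000·(-3) + 0.0000·(-4) = -4.8000.
u_3 = v_3 + 4.0000·e_1 + 4.8000·e_2 = (-1.1200, 0.8400, 0.0000).
r_{33} = ‖u_3‖ = 1.4000.

r_{33} = 1.4000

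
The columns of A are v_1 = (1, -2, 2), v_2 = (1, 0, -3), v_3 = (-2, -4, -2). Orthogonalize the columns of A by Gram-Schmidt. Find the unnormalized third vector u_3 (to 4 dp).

u_3 = (-3.3231, -2.7692, -1.1077)

v_1 = (1, -2, 2); ‖v_1‖ = 3.0000, so e_1 = (0.3333, -0.6667, 0.6667).
e_1·v_2 = 0.3333·1 + (-0.6667)·0 + 0.6667·(-3) = -1.6667.
u_2 = v_2 + 1.6667·e_1 = (1.5556, -1.1111, -1.8889).
‖u_2‖ = 2.6874, so e_2 = (0.5788, -0.4134, -0.7029).
e_1·v_3 = 0.3333·(-2) + (-0.6667)·(-4) + 0.6667·(-2) = 0.6667; e_2·v_3 = 0.5788·(-2) + (-0.4134)·(-4) + (-0.7029)·(-2) = 1.9019.
u_3 = v_3 − 0.6667·e_1 − 1.9019·e_2 = (-3.3231, -2.7692, -1.1077).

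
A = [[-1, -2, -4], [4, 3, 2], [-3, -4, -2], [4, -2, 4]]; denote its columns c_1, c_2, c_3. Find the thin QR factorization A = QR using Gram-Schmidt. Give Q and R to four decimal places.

c_1 = (-1, 4, -3, 4); ‖c_1‖ = 6.4807, so q_1 = (-0.1543, 0.6172, -0.4629, 0.6172).
q_1·c_2 = (-0.1543)·(-2) + 0.6172·3 + (-0.4629)·(-4) + 0.6172·(-2) = 2.7775.
u_2 = c_2 − 2.7775·q_1 = (-1.5714, 1.2857, -2.7143, -3.7143).
‖u_2‖ = 5.0285, so q_2 = (-0.3125, 0.2557, -0.5398, -0.7386).
q_1·c_3 = (-0.1543)·(-4) + 0.6172·2 + (-0.4629)·(-2) + 0.6172·4 = 5.2463; q_2·c_3 = (-0.3125)·(-4) + 0.2557·2 + (-0.5398)·(-2) + (-0.7386)·4 = -0.1136.
u_3 = c_3 − 5.2463·q_1 + 0.1136·q_2 = (-3.2260, -1.2090, 0.3672, 0.6780).
‖u_3‖ = 3.5303, so q_3 = (-0.9138, -0.3425, 0.1040, 0.1920).

Q = [[-0.1543, -0.3125, -0.9138], [0.6172, 0.2557, -0.3425], [-0.4629, -0.5398, 0.1040], [0.6172, -0.7386, 0.1920]], R = [[6.4807, 2.7775, 5.2463], [0.0000, 5.0285, -0.1136], [0.0000, 0.0000, 3.5303]]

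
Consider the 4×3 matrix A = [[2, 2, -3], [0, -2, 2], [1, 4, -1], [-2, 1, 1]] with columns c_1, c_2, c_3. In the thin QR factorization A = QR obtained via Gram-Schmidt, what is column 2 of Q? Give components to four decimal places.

c_1 = (2, 0, 1, -2); ‖c_1‖ = 3.0000, so e_1 = (0.6667, 0.0000, 0.3333, -0.6667).
e_1·c_2 = 0.6667·2 + 0.0000·(-2) + 0.3333·4 + (-0.6667)·1 = 2.0000.
u_2 = c_2 − 2.0000·e_1 = (0.6667, -2.0000, 3.3333, 2.3333).
‖u_2‖ = 4.5826, so e_2 = (0.1455, -0.4364, 0.7274, 0.5092).

e_2 = (0.1455, -0.4364, 0.7274, 0.5092)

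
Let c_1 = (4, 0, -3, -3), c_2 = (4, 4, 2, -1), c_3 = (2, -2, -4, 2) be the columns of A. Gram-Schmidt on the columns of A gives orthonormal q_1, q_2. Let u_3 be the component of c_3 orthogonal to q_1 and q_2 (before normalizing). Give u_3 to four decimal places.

u_3 = (1.5372, -0.0826, -1.2562, 3.3058)

c_1 = (4, 0, -3, -3); ‖c_1‖ = 5.8310, so q_1 = (0.6860, 0.0000, -0.5145, -0.5145).
q_1·c_2 = 0.6860·4 + 0.0000·4 + (-0.5145)·2 + (-0.5145)·(-1) = 2.2295.
u_2 = c_2 − 2.2295·q_1 = (2.4706, 4.0000, 3.1471, 0.1471).
‖u_2‖ = 5.6595, so q_2 = (0.4365, 0.7068, 0.5561, 0.0260).
q_1·c_3 = 0.6860·2 + 0.0000·(-2) + (-0.5145)·(-4) + (-0.5145)·2 = 2.4010; q_2·c_3 = 0.4365·2 + 0.7068·(-2) + 0.5561·(-4) + 0.0260·2 = -2.7128.
u_3 = c_3 − 2.4010·q_1 + 2.7128·q_2 = (1.5372, -0.0826, -1.2562, 3.3058).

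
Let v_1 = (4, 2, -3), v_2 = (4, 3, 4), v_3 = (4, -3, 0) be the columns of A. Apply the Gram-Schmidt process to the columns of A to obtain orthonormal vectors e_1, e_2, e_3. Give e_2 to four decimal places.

v_1 = (4, 2, -3); ‖v_1‖ = 5.3852, so e_1 = (0.7428, 0.3714, -0.5571).
e_1·v_2 = 0.7428·4 + 0.3714·3 + (-0.5571)·4 = 1.8570.
u_2 = v_2 − 1.8570·e_1 = (2.6207, 2.3103, 5.0345).
‖u_2‖ = 6.1279, so e_2 = (0.4277, 0.3770, 0.8216).

e_2 = (0.4277, 0.3770, 0.8216)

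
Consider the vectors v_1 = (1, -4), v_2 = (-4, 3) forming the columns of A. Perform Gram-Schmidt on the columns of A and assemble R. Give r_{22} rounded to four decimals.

r_{22} = 3.1530

e_1 = v_1/‖v_1‖ = (1, -4)/4.1231 = (0.2425, -0.9701).
r_{12} = e_1·v_2 = -3.8806.
u_2 = v_2 + 3.8806·e_1 = (-3.0588, -0.7647).
r_{22} = ‖u_2‖ = 3.1530.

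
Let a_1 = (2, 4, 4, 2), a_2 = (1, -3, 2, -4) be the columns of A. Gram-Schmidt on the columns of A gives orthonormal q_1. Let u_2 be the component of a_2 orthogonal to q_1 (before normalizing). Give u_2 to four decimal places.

u_2 = (1.5000, -2.0000, 3.0000, -3.5000)

q_1 = a_1/‖a_1‖ = (2, 4, 4, 2)/6.3246 = (0.3162, 0.6325, 0.6325, 0.3162).
r_{12} = q_1·a_2 = -1.5811.
u_2 = a_2 + 1.5811·q_1 = (1.5000, -2.0000, 3.0000, -3.5000).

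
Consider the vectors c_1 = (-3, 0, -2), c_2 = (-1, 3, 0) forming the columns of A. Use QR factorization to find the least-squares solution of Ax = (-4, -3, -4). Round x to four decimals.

x = (1.7769, -1.0331)

c_1 = (-3, 0, -2); ‖c_1‖ = 3.6056, so e_1 = (-0.8321, 0.0000, -0.5547).
e_1·c_2 = (-0.8321)·(-1) + 0.0000·3 + (-0.5547)·0 = 0.8321.
u_2 = c_2 − 0.8321·e_1 = (-0.3077, 3.0000, 0.4615).
‖u_2‖ = 3.0509, so e_2 = (-0.1009, 0.9833, 0.1513).
Qᵀb = (5.5470, -3.1517).
Back-substitute: x_2 = -3.1517/3.0509 = -1.0331.
x_1 = (5.5470 − 0.8321·(-1.0331))/3.6056 = 1.7769.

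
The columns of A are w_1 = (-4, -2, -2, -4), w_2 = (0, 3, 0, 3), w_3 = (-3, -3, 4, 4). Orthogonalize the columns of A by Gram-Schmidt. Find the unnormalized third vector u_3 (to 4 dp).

w_1 = (-4, -2, -2, -4); ‖w_1‖ = 6.3246, so e_1 = (-0.6325, -0.3162, -0.3162, -0.6325).
e_1·w_2 = (-0.6325)·0 + (-0.3162)·3 + (-0.3162)·0 + (-0.6325)·3 = -2.8460.
u_2 = w_2 + 2.8460·e_1 = (-1.8000, 2.1000, -0.9000, 1.2000).
‖u_2‖ = 3.1464, so e_2 = (-0.5721, 0.6674, -0.2860, 0.3814).
e_1·w_3 = (-0.6325)·(-3) + (-0.3162)·(-3) + (-0.3162)·4 + (-0.6325)·4 = -0.9487; e_2·w_3 = (-0.5721)·(-3) + 0.6674·(-3) + (-0.2860)·4 + 0.3814·4 = 0.0953.
u_3 = w_3 + 0.9487·e_1 − 0.0953·e_2 = (-3.5455, -3.3636, 3.7273, 3.3636).

u_3 = (-3.5455, -3.3636, 3.7273, 3.3636)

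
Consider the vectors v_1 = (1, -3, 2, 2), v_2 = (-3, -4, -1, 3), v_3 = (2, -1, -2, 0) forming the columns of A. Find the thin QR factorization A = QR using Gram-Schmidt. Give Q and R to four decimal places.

Q = [[0.2357, -0.7355, 0.6158], [-0.7071, -0.3623, -0.2963], [0.4714, -0.4830, -0.7298], [0.4714, 0.3074, -0.0225]], R = [[4.2426, 3.0641, 0.2357], [0.0000, 5.0607, -0.1427], [0.0000, 0.0000, 2.9873]]

v_1 = (1, -3, 2, 2); ‖v_1‖ = 4.2426, so q_1 = (0.2357, -0.7071, 0.4714, 0.4714).
q_1·v_2 = 0.2357·(-3) + (-0.7071)·(-4) + 0.4714·(-1) + 0.4714·3 = 3.0641.
u_2 = v_2 − 3.0641·q_1 = (-3.7222, -1.8333, -2.4444, 1.5556).
‖u_2‖ = 5.0607, so q_2 = (-0.7355, -0.3623, -0.4830, 0.3074).
q_1·v_3 = 0.2357·2 + (-0.7071)·(-1) + 0.4714·(-2) + 0.4714·0 = 0.2357; q_2·v_3 = (-0.7355)·2 + (-0.3623)·(-1) + (-0.4830)·(-2) + 0.3074·0 = -0.1427.
u_3 = v_3 − 0.2357·q_1 + 0.1427·q_2 = (1.8395, -0.8850, -2.1800, -0.0672).
‖u_3‖ = 2.9873, so q_3 = (0.6158, -0.2963, -0.7298, -0.0225).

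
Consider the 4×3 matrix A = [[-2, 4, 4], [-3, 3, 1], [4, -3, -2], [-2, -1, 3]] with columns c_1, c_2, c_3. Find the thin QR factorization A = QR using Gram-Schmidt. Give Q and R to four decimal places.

e_1 = c_1/‖c_1‖ = (-2, -3, 4, -2)/5.7446 = (-0.3482, -0.5222, 0.6963, -0.3482).
r_{12} = e_1·c_2 = -4.7001.
u_2 = c_2 + 4.7001·e_1 = (2.3636, 0.5455, 0.2727, -2.6364).
‖u_2‖ = 3.5929, so e_2 = (0.6579, 0.1518, 0.0759, -0.7338).
r_{13} = e_1·c_3 = -4.3519; r_{23} = e_2·c_3 = 0.4301.
u_3 = c_3 + 4.3519·e_1 − 0.4301·e_2 = (2.2019, -1.3380, 0.9977, 1.8005).
‖u_3‖ = 3.2978, so e_3 = (0.6677, -0.4057, 0.3025, 0.5460).

Q = [[-0.3482, 0.6579, 0.6677], [-0.5222, 0.1518, -0.4057], [0.6963, 0.0759, 0.3025], [-0.3482, -0.7338, 0.5460]], R = [[5.7446, -4.7001, -4.3519], [0.0000, 3.5929, 0.4301], [0.0000, 0.0000, 3.2978]]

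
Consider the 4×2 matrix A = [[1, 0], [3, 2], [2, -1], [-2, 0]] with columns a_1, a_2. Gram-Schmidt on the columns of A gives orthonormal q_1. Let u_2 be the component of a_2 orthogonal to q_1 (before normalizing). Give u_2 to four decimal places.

a_1 = (1, 3, 2, -2); ‖a_1‖ = 4.2426, so q_1 = (0.2357, 0.7071, 0.4714, -0.4714).
q_1·a_2 = 0.2357·0 + 0.7071·2 + 0.4714·(-1) + (-0.4714)·0 = 0.9428.
u_2 = a_2 − 0.9428·q_1 = (-0.2222, 1.3333, -1.4444, 0.4444).

u_2 = (-0.2222, 1.3333, -1.4444, 0.4444)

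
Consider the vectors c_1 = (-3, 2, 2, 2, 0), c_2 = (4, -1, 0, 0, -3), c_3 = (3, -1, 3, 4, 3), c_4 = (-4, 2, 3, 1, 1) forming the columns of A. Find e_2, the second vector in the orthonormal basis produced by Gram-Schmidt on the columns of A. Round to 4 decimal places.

e_2 = (0.4899, 0.0816, 0.3266, 0.3266, -0.7348)

c_1 = (-3, 2, 2, 2, 0); ‖c_1‖ = 4.5826, so e_1 = (-0.6547, 0.4364, 0.4364, 0.4364, 0.0000).
e_1·c_2 = (-0.6547)·4 + 0.4364·(-1) + 0.4364·0 + 0.4364·0 + 0.0000·(-3) = -3.0551.
u_2 = c_2 + 3.0551·e_1 = (2.0000, 0.3333, 1.3333, 1.3333, -3.0000).
‖u_2‖ = 4.0825, so e_2 = (0.4899, 0.0816, 0.3266, 0.3266, -0.7348).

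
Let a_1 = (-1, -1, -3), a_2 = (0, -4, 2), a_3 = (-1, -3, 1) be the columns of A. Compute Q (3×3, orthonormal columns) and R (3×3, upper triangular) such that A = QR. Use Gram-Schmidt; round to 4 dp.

Q = [[-0.3015, -0.0410, -0.9526], [-0.3015, -0.9437, 0.1361], [-0.9045, 0.3282, 0.2722]], R = [[3.3166, -0.6030, 0.3015], [0.0000, 4.4313, 3.2004], [0.0000, 0.0000, 0.8165]]

q_1 = a_1/‖a_1‖ = (-1, -1, -3)/3.3166 = (-0.3015, -0.3015, -0.9045).
r_{12} = q_1·a_2 = -0.6030.
u_2 = a_2 + 0.6030·q_1 = (-0.1818, -4.1818, 1.4545).
‖u_2‖ = 4.4313, so q_2 = (-0.0410, -0.9437, 0.3282).
r_{13} = q_1·a_3 = 0.3015; r_{23} = q_2·a_3 = 3.2004.
u_3 = a_3 − 0.3015·q_1 − 3.2004·q_2 = (-0.7778, 0.1111, 0.2222).
‖u_3‖ = 0.8165, so q_3 = (-0.9526, 0.1361, 0.2722).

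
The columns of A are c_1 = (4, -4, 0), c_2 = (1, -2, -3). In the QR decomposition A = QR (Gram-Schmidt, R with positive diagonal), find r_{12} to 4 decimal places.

c_1 = (4, -4, 0); ‖c_1‖ = 5.6569, so q_1 = (0.7071, -0.7071, 0.0000).
r_{12} = q_1·c_2 = 2.1213.

r_{12} = 2.1213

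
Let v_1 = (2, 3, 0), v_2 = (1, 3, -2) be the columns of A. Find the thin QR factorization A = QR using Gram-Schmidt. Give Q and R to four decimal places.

v_1 = (2, 3, 0); ‖v_1‖ = 3.6056, so q_1 = (0.5547, 0.8321, 0.0000).
q_1·v_2 = 0.5547·1 + 0.8321·3 + 0.0000·(-2) = 3.0509.
u_2 = v_2 − 3.0509·q_1 = (-0.6923, 0.4615, -2.0000).
‖u_2‖ = 2.1662, so q_2 = (-0.3196, 0.2131, -0.9233).

Q = [[0.5547, -0.3196], [0.8321, 0.2131], [0.0000, -0.9233]], R = [[3.6056, 3.0509], [0.0000, 2.1662]]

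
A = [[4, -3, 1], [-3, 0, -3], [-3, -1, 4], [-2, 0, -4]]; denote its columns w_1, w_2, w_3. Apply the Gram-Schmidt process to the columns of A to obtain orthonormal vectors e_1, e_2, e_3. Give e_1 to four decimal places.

e_1 = (0.6489, -0.4867, -0.4867, -0.3244)

e_1 = w_1/‖w_1‖ = (4, -3, -3, -2)/6.1644 = (0.6489, -0.4867, -0.4867, -0.3244).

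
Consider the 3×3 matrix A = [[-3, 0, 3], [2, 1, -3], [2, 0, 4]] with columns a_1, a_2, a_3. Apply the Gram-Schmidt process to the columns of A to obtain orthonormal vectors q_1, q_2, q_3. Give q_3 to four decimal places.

a_1 = (-3, 2, 2); ‖a_1‖ = 4.1231, so q_1 = (-0.7276, 0.4851, 0.4851).
q_1·a_2 = (-0.7276)·0 + 0.4851·1 + 0.4851·0 = 0.4851.
u_2 = a_2 − 0.4851·q_1 = (0.3529, 0.7647, -0.2353).
‖u_2‖ = 0.8745, so q_2 = (0.4036, 0.8745, -0.2691).
q_1·a_3 = (-0.7276)·3 + 0.4851·(-3) + 0.4851·4 = -1.6977; q_2·a_3 = 0.4036·3 + 0.8745·(-3) + (-0.2691)·4 = -2.4889.
u_3 = a_3 + 1.6977·q_1 + 2.4889·q_2 = (2.7692, 0.0000, 4.1538).
‖u_3‖ = 4.9923, so q_3 = (0.5547, 0.0000, 0.8321).

q_3 = (0.5547, 0.0000, 0.8321)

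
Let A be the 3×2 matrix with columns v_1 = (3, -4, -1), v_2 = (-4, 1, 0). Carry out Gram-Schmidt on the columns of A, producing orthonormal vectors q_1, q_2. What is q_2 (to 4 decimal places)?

q_2 = (-0.8053, -0.5464, -0.2301)

v_1 = (3, -4, -1); ‖v_1‖ = 5.0990, so q_1 = (0.5883, -0.7845, -0.1961).
q_1·v_2 = 0.5883·(-4) + (-0.7845)·1 + (-0.1961)·0 = -3.1379.
u_2 = v_2 + 3.1379·q_1 = (-2.1538, -1.4615, -0.6154).
‖u_2‖ = 2.6747, so q_2 = (-0.8053, -0.5464, -0.2301).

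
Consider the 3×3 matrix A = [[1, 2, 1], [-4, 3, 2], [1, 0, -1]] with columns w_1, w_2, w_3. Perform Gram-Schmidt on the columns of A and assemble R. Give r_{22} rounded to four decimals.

r_{22} = 2.7285

w_1 = (1, -4, 1); ‖w_1‖ = 4.2426, so e_1 = (0.2357, -0.9428, 0.2357).
e_1·w_2 = 0.2357·2 + (-0.9428)·3 + 0.2357·0 = -2.3570.
u_2 = w_2 + 2.3570·e_1 = (2.5556, 0.7778, 0.5556).
r_{22} = ‖u_2‖ = 2.7285.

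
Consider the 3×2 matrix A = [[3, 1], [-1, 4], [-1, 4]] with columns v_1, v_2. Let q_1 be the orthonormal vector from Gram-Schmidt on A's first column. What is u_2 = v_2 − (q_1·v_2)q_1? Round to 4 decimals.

u_2 = (2.3636, 3.5455, 3.5455)

q_1 = v_1/‖v_1‖ = (3, -1, -1)/3.3166 = (0.9045, -0.3015, -0.3015).
r_{12} = q_1·v_2 = -1.5076.
u_2 = v_2 + 1.5076·q_1 = (2.3636, 3.5455, 3.5455).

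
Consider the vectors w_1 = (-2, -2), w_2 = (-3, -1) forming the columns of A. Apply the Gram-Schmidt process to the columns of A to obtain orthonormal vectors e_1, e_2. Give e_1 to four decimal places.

e_1 = (-0.7071, -0.7071)

e_1 = w_1/‖w_1‖ = (-2, -2)/2.8284 = (-0.7071, -0.7071).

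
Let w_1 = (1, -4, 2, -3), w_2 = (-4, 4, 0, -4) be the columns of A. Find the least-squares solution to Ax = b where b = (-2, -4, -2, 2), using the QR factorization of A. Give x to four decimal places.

x = (0.0465, -0.3256)

w_1 = (1, -4, 2, -3); ‖w_1‖ = 5.4772, so e_1 = (0.1826, -0.7303, 0.3651, -0.5477).
e_1·w_2 = 0.1826·(-4) + (-0.7303)·4 + 0.3651·0 + (-0.5477)·(-4) = -1.4606.
u_2 = w_2 + 1.4606·e_1 = (-3.7333, 2.9333, 0.5333, -4.8000).
‖u_2‖ = 6.7725, so e_2 = (-0.5512, 0.4331, 0.0787, -0.7087).
Qᵀb = (0.7303, -2.2050).
Back-substitute: x_2 = -2.2050/6.7725 = -0.3256.
x_1 = (0.7303 + 1.4606·(-0.3256))/5.4772 = 0.0465.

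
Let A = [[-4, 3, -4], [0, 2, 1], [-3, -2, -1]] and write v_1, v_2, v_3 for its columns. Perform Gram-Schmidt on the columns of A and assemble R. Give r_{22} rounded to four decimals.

v_1 = (-4, 0, -3); ‖v_1‖ = 5.0000, so q_1 = (-0.8000, 0.0000, -0.6000).
q_1·v_2 = (-0.8000)·3 + 0.0000·2 + (-0.6000)·(-2) = -1.2000.
u_2 = v_2 + 1.2000·q_1 = (2.0400, 2.0000, -2.7200).
r_{22} = ‖u_2‖ = 3.9446.

r_{22} = 3.9446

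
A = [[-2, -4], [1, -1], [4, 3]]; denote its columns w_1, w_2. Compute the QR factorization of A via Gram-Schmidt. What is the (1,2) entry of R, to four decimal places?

w_1 = (-2, 1, 4); ‖w_1‖ = 4.5826, so e_1 = (-0.4364, 0.2182, 0.8729).
r_{12} = e_1·w_2 = 4.1461.

r_{12} = 4.1461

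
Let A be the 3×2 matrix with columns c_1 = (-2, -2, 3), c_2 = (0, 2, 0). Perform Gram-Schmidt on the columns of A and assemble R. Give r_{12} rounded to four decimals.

q_1 = c_1/‖c_1‖ = (-2, -2, 3)/4.1231 = (-0.4851, -0.4851, 0.7276).
r_{12} = q_1·c_2 = -0.9701.

r_{12} = -0.9701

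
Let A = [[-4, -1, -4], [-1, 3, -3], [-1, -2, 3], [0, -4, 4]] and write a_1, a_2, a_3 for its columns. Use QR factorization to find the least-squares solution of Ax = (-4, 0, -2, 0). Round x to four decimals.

a_1 = (-4, -1, -1, 0); ‖a_1‖ = 4.2426, so e_1 = (-0.9428, -0.2357, -0.2357, 0.0000).
e_1·a_2 = (-0.9428)·(-1) + (-0.2357)·3 + (-0.2357)·(-2) + 0.0000·(-4) = 0.7071.
u_2 = a_2 − 0.7071·e_1 = (-0.3333, 3.1667, -1.8333, -4.0000).
‖u_2‖ = 5.4314, so e_2 = (-0.0614, 0.5830, -0.3375, -0.7365).
e_1·a_3 = (-0.9428)·(-4) + (-0.2357)·(-3) + (-0.2357)·3 + 0.0000·4 = 3.7712; e_2·a_3 = (-0.0614)·(-4) + 0.5830·(-3) + (-0.3375)·3 + (-0.7365)·4 = -5.4621.
u_3 = a_3 − 3.7712·e_1 + 5.4621·e_2 = (-0.7797, 1.0734, 2.0452, -0.0226).
‖u_3‖ = 2.4379, so e_3 = (-0.3198, 0.4403, 0.8389, -0.0093).
Qᵀb = (4.2426, 0.9206, -0.3986).
Back-substitute: x_3 = -0.3986/2.4379 = -0.1635.
x_2 = (0.9206 + 5.4621·(-0.1635))/5.4314 = 0.0051.
x_1 = (4.2426 − 0.7071·0.0051 − 3.7712·(-0.1635))/4.2426 = 1.1445.

x = (1.1445, 0.0051, -0.1635)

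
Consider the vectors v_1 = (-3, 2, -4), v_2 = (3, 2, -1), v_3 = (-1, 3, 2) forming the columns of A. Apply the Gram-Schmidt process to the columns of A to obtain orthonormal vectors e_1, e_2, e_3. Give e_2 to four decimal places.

e_2 = (0.7751, 0.5536, -0.3045)

e_1 = v_1/‖v_1‖ = (-3, 2, -4)/5.3852 = (-0.5571, 0.3714, -0.7428).
r_{12} = e_1·v_2 = -0.1857.
u_2 = v_2 + 0.1857·e_1 = (2.8966, 2.0690, -1.1379).
‖u_2‖ = 3.7370, so e_2 = (0.7751, 0.5536, -0.3045).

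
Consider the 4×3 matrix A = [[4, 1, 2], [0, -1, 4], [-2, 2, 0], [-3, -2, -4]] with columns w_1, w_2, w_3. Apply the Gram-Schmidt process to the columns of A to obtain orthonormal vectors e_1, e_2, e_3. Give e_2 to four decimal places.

e_1 = w_1/‖w_1‖ = (4, 0, -2, -3)/5.3852 = (0.7428, 0.0000, -0.3714, -0.5571).
r_{12} = e_1·w_2 = 1.1142.
u_2 = w_2 − 1.1142·e_1 = (0.1724, -1.0000, 2.4138, -1.3793).
‖u_2‖ = 2.9595, so e_2 = (0.0583, -0.3379, 0.8156, -0.4661).

e_2 = (0.0583, -0.3379, 0.8156, -0.4661)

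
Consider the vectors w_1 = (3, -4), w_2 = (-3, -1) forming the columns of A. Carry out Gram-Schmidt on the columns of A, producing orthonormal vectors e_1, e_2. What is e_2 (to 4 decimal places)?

e_1 = w_1/‖w_1‖ = (3, -4)/5.0000 = (0.6000, -0.8000).
r_{12} = e_1·w_2 = -1.0000.
u_2 = w_2 + 1.0000·e_1 = (-2.4000, -1.8000).
‖u_2‖ = 3.0000, so e_2 = (-0.8000, -0.6000).

e_2 = (-0.8000, -0.6000)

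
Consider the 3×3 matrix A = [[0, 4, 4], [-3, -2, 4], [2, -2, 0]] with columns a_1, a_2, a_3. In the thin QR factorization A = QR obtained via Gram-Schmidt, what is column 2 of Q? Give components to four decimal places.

e_2 = (0.8218, -0.3161, -0.4741)

a_1 = (0, -3, 2); ‖a_1‖ = 3.6056, so e_1 = (0.0000, -0.8321, 0.5547).
e_1·a_2 = 0.0000·4 + (-0.8321)·(-2) + 0.5547·(-2) = 0.5547.
u_2 = a_2 − 0.5547·e_1 = (4.0000, -1.5385, -2.3077).
‖u_2‖ = 4.8675, so e_2 = (0.8218, -0.3161, -0.4741).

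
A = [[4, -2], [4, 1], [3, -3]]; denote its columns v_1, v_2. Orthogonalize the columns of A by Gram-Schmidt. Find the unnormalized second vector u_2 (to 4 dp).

e_1 = v_1/‖v_1‖ = (4, 4, 3)/6.4031 = (0.6247, 0.6247, 0.4685).
r_{12} = e_1·v_2 = -2.0303.
u_2 = v_2 + 2.0303·e_1 = (-0.7317, 2.2683, -2.0488).

u_2 = (-0.7317, 2.2683, -2.0488)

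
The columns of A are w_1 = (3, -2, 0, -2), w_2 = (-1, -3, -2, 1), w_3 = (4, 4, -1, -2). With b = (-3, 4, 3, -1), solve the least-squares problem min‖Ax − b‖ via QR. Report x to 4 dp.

x = (-0.5883, -1.4948, -0.4381)

w_1 = (3, -2, 0, -2); ‖w_1‖ = 4.1231, so q_1 = (0.7276, -0.4851, 0.0000, -0.4851).
q_1·w_2 = 0.7276·(-1) + (-0.4851)·(-3) + 0.0000·(-2) + (-0.4851)·1 = 0.2425.
u_2 = w_2 − 0.2425·q_1 = (-1.1765, -2.8824, -2.0000, 1.1176).
‖u_2‖ = 3.8654, so q_2 = (-0.3044, -0.7457, -0.5174, 0.2891).
q_1·w_3 = 0.7276·4 + (-0.4851)·4 + 0.0000·(-1) + (-0.4851)·(-2) = 1.9403; q_2·w_3 = (-0.3044)·4 + (-0.7457)·4 + (-0.5174)·(-1) + 0.2891·(-2) = -4.2611.
u_3 = w_3 − 1.9403·q_1 + 4.2611·q_2 = (1.2913, 1.7638, -3.2047, 0.1732).
‖u_3‖ = 3.8831, so q_3 = (0.3326, 0.4542, -0.8253, 0.0446).
Qᵀb = (-3.6380, -3.9110, -1.7013).
Back-substitute: x_3 = -1.7013/3.8831 = -0.4381.
x_2 = (-3.9110 + 4.2611·(-0.4381))/3.8654 = -1.4948.
x_1 = (-3.6380 − 0.2425·(-1.4948) − 1.9403·(-0.4381))/4.1231 = -0.5883.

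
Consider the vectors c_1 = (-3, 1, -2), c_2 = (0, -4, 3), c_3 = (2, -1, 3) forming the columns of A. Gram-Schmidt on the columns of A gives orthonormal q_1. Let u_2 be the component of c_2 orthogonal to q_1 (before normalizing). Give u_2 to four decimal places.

q_1 = c_1/‖c_1‖ = (-3, 1, -2)/3.7417 = (-0.8018, 0.2673, -0.5345).
r_{12} = q_1·c_2 = -2.6726.
u_2 = c_2 + 2.6726·q_1 = (-2.1429, -3.2857, 1.5714).

u_2 = (-2.1429, -3.2857, 1.5714)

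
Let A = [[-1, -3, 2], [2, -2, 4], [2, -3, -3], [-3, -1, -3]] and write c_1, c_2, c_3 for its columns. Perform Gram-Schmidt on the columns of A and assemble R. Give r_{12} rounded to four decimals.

r_{12} = -0.9428

q_1 = c_1/‖c_1‖ = (-1, 2, 2, -3)/4.2426 = (-0.2357, 0.4714, 0.4714, -0.7071).
r_{12} = q_1·c_2 = -0.9428.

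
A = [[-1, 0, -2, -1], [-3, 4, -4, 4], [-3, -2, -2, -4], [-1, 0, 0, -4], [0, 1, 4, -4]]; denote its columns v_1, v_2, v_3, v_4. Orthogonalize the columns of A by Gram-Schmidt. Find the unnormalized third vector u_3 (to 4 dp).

u_3 = (-1.0312, -0.6771, 0.6979, 0.9688, 4.1042)

q_1 = v_1/‖v_1‖ = (-1, -3, -3, -1, 0)/4.4721 = (-0.2236, -0.6708, -0.6708, -0.2236, 0.0000).
r_{12} = q_1·v_2 = -1.3416.
u_2 = v_2 + 1.3416·q_1 = (-0.3000, 3.1000, -2.9000, -0.3000, 1.0000).
‖u_2‖ = 4.3818, so q_2 = (-0.0685, 0.7075, -0.6618, -0.0685, 0.2282).
r_{13} = q_1·v_3 = 4.4721; r_{23} = q_2·v_3 = -0.4564.
u_3 = v_3 − 4.4721·q_1 + 0.4564·q_2 = (-1.0312, -0.6771, 0.6979, 0.9688, 4.1042).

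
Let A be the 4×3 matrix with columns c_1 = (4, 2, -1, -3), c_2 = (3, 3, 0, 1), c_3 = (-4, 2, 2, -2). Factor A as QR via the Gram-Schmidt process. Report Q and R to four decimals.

Q = [[0.7303, 0.2949, -0.5226], [0.3651, 0.5898, 0.6527], [-0.1826, 0.1474, 0.3855], [-0.5477, 0.7372, -0.3902]], R = [[5.4772, 2.7386, -1.4606], [0.0000, 3.3912, -1.1795], [0.0000, 0.0000, 4.9473]]

c_1 = (4, 2, -1, -3); ‖c_1‖ = 5.4772, so q_1 = (0.7303, 0.3651, -0.1826, -0.5477).
q_1·c_2 = 0.7303·3 + 0.3651·3 + (-0.1826)·0 + (-0.5477)·1 = 2.7386.
u_2 = c_2 − 2.7386·q_1 = (1.0000, 2.0000, 0.5000, 2.5000).
‖u_2‖ = 3.3912, so q_2 = (0.2949, 0.5898, 0.1474, 0.7372).
q_1·c_3 = 0.7303·(-4) + 0.3651·2 + (-0.1826)·2 + (-0.5477)·(-2) = -1.4606; q_2·c_3 = 0.2949·(-4) + 0.5898·2 + 0.1474·2 + 0.7372·(-2) = -1.1795.
u_3 = c_3 + 1.4606·q_1 + 1.1795·q_2 = (-2.5855, 3.2290, 1.9072, -1.9304).
‖u_3‖ = 4.9473, so q_3 = (-0.5226, 0.6527, 0.3855, -0.3902).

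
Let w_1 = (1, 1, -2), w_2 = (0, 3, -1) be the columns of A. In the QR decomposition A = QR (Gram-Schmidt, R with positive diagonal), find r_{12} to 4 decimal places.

r_{12} = 2.0412

w_1 = (1, 1, -2); ‖w_1‖ = 2.4495, so e_1 = (0.4082, 0.4082, -0.8165).
r_{12} = e_1·w_2 = 2.0412.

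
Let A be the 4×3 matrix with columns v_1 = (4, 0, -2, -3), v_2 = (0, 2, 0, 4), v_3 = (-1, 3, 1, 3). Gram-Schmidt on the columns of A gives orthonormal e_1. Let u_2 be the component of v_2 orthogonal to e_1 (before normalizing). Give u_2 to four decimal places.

u_2 = (1.6552, 2.0000, -0.8276, 2.7586)

e_1 = v_1/‖v_1‖ = (4, 0, -2, -3)/5.3852 = (0.7428, 0.0000, -0.3714, -0.5571).
r_{12} = e_1·v_2 = -2.2283.
u_2 = v_2 + 2.2283·e_1 = (1.6552, 2.0000, -0.8276, 2.7586).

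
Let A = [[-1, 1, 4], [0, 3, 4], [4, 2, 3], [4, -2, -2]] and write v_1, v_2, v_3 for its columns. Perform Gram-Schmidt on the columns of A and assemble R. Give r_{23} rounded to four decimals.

v_1 = (-1, 0, 4, 4); ‖v_1‖ = 5.7446, so q_1 = (-0.1741, 0.0000, 0.6963, 0.6963).
q_1·v_2 = (-0.1741)·1 + 0.0000·3 + 0.6963·2 + 0.6963·(-2) = -0.1741.
u_2 = v_2 + 0.1741·q_1 = (0.9697, 3.0000, 2.1212, -1.8788).
‖u_2‖ = 4.2391, so q_2 = (0.2288, 0.7077, 0.5004, -0.4432).
r_{23} = q_2·v_3 = 6.1334.

r_{23} = 6.1334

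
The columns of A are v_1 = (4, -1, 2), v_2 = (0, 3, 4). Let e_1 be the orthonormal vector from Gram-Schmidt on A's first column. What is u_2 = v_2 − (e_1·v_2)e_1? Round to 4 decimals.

v_1 = (4, -1, 2); ‖v_1‖ = 4.5826, so e_1 = (0.8729, -0.2182, 0.4364).
e_1·v_2 = 0.8729·0 + (-0.2182)·3 + 0.4364·4 = 1.0911.
u_2 = v_2 − 1.0911·e_1 = (-0.9524, 3.2381, 3.5238).

u_2 = (-0.9524, 3.2381, 3.5238)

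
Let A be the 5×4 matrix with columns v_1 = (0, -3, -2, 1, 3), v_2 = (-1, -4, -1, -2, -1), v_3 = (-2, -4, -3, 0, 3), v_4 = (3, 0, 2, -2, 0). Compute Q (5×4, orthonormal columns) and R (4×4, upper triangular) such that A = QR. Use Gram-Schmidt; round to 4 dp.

v_1 = (0, -3, -2, 1, 3); ‖v_1‖ = 4.7958, so e_1 = (0.0000, -0.6255, -0.4170, 0.2085, 0.6255).
e_1·v_2 = 0.0000·(-1) + (-0.6255)·(-4) + (-0.4170)·(-1) + 0.2085·(-2) + 0.6255·(-1) = 1.8766.
u_2 = v_2 − 1.8766·e_1 = (-1.0000, -2.8261, -0.2174, -2.3913, -2.1739).
‖u_2‖ = 4.4134, so e_2 = (-0.2266, -0.6403, -0.0493, -0.5418, -0.4926).
e_1·v_3 = 0.0000·(-2) + (-0.6255)·(-4) + (-0.4170)·(-3) + 0.2085·0 + 0.6255·3 = 5.6299; e_2·v_3 = (-0.2266)·(-2) + (-0.6403)·(-4) + (-0.0493)·(-3) + (-0.5418)·0 + (-0.4926)·3 = 1.6846.
u_3 = v_3 − 5.6299·e_1 − 1.6846·e_2 = (-1.6183, 0.6004, -0.5692, -0.2612, 0.3080).
‖u_3‖ = 1.8619, so e_3 = (-0.8692, 0.3225, -0.3057, -0.1403, 0.1654).
e_1·v_4 = 0.0000·3 + (-0.6255)·0 + (-0.4170)·2 + 0.2085·(-2) + 0.6255·0 = -1.2511; e_2·v_4 = (-0.2266)·3 + (-0.6403)·0 + (-0.0493)·2 + (-0.5418)·(-2) + (-0.4926)·0 = 0.3054; e_3·v_4 = (-0.8692)·3 + 0.3225·0 + (-0.3057)·2 + (-0.1403)·(-2) + 0.1654·0 = -2.9385.
u_4 = v_4 + 1.2511·e_1 − 0.3054·e_2 + 2.9385·e_3 = (0.5151, 0.3606, 0.5950, -1.9858, 1.4192).
‖u_4‖ = 2.5898, so e_4 = (0.1989, 0.1392, 0.2297, -0.7668, 0.5480).

Q = [[0.0000, -0.2266, -0.8692, 0.1989], [-0.6255, -0.6403, 0.3225, 0.1392], [-0.4170, -0.0493, -0.3057, 0.2297], [0.2085, -0.5418, -0.1403, -0.7668], [0.6255, -0.4926, 0.1654, 0.5480]], R = [[4.7958, 1.8766, 5.6299, -1.2511], [0.0000, 4.4134, 1.6846, 0.3054], [0.0000, 0.0000, 1.8619, -2.9385], [0.0000, 0.0000, 0.0000, 2.5898]]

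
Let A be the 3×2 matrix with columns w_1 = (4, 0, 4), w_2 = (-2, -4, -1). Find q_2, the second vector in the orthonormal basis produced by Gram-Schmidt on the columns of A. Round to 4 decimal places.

q_1 = w_1/‖w_1‖ = (4, 0, 4)/5.6569 = (0.7071, 0.0000, 0.7071).
r_{12} = q_1·w_2 = -2.1213.
u_2 = w_2 + 2.1213·q_1 = (-0.5000, -4.0000, 0.5000).
‖u_2‖ = 4.0620, so q_2 = (-0.1231, -0.9847, 0.1231).

q_2 = (-0.1231, -0.9847, 0.1231)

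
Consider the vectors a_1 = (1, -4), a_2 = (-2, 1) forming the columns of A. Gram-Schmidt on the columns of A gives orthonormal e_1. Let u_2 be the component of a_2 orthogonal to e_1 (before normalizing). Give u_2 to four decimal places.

a_1 = (1, -4); ‖a_1‖ = 4.1231, so e_1 = (0.2425, -0.9701).
e_1·a_2 = 0.2425·(-2) + (-0.9701)·1 = -1.4552.
u_2 = a_2 + 1.4552·e_1 = (-1.6471, -0.4118).

u_2 = (-1.6471, -0.4118)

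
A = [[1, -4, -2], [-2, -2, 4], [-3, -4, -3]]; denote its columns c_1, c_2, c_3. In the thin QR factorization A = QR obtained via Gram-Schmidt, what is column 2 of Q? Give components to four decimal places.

q_2 = (-0.9578, -0.0563, -0.2817)

c_1 = (1, -2, -3); ‖c_1‖ = 3.7417, so q_1 = (0.2673, -0.5345, -0.8018).
q_1·c_2 = 0.2673·(-4) + (-0.5345)·(-2) + (-0.8018)·(-4) = 3.2071.
u_2 = c_2 − 3.2071·q_1 = (-4.8571, -0.2857, -1.4286).
‖u_2‖ = 5.0709, so q_2 = (-0.9578, -0.0563, -0.2817).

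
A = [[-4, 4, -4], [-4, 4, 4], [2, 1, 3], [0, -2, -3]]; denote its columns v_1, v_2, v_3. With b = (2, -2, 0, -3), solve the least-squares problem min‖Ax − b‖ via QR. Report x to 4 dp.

e_1 = v_1/‖v_1‖ = (-4, -4, 2, 0)/6.0000 = (-0.6667, -0.6667, 0.3333, 0.0000).
r_{12} = e_1·v_2 = -5.0000.
u_2 = v_2 + 5.0000·e_1 = (0.6667, 0.6667, 2.6667, -2.0000).
‖u_2‖ = 3.4641, so e_2 = (0.1925, 0.1925, 0.7698, -0.5774).
r_{13} = e_1·v_3 = 1.0000; r_{23} = e_2·v_3 = 4.0415.
u_3 = v_3 − 1.0000·e_1 − 4.0415·e_2 = (-4.1111, 3.8889, -0.4444, -0.6667).
‖u_3‖ = 5.7155, so e_3 = (-0.7193, 0.6804, -0.0778, -0.1166).
Qᵀb = (0.0000, 1.7321, -2.4495).
Back-substitute: x_3 = -2.4495/5.7155 = -0.4286.
x_2 = (1.7321 − 4.0415·(-0.4286))/3.4641 = 1.0000.
x_1 = (0.0000 + 5.0000·1.0000 − 1.0000·(-0.4286))/6.0000 = 0.9048.

x = (0.9048, 1.0000, -0.4286)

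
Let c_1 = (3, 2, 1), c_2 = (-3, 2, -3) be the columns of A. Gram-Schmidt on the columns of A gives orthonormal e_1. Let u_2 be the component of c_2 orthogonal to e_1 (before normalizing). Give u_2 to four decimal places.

c_1 = (3, 2, 1); ‖c_1‖ = 3.7417, so e_1 = (0.8018, 0.5345, 0.2673).
e_1·c_2 = 0.8018·(-3) + 0.5345·2 + 0.2673·(-3) = -2.1381.
u_2 = c_2 + 2.1381·e_1 = (-1.2857, 3.1429, -2.4286).

u_2 = (-1.2857, 3.1429, -2.4286)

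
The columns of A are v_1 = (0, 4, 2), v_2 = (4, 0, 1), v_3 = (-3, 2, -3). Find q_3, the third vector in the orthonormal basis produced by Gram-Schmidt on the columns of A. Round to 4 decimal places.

q_3 = (0.2182, 0.4364, -0.8729)

q_1 = v_1/‖v_1‖ = (0, 4, 2)/4.4721 = (0.0000, 0.8944, 0.4472).
r_{12} = q_1·v_2 = 0.4472.
u_2 = v_2 − 0.4472·q_1 = (4.0000, -0.4000, 0.8000).
‖u_2‖ = 4.0988, so q_2 = (0.9759, -0.0976, 0.1952).
r_{13} = q_1·v_3 = 0.4472; r_{23} = q_2·v_3 = -3.7084.
u_3 = v_3 − 0.4472·q_1 + 3.7084·q_2 = (0.6190, 1.2381, -2.4762).
‖u_3‖ = 2.8368, so q_3 = (0.2182, 0.4364, -0.8729).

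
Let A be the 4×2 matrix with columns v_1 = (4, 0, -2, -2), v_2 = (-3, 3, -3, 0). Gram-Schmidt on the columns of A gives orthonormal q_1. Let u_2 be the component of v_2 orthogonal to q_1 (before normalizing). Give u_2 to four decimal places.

u_2 = (-2.0000, 3.0000, -3.5000, -0.5000)

v_1 = (4, 0, -2, -2); ‖v_1‖ = 4.8990, so q_1 = (0.8165, 0.0000, -0.4082, -0.4082).
q_1·v_2 = 0.8165·(-3) + 0.0000·3 + (-0.4082)·(-3) + (-0.4082)·0 = -1.2247.
u_2 = v_2 + 1.2247·q_1 = (-2.0000, 3.0000, -3.5000, -0.5000).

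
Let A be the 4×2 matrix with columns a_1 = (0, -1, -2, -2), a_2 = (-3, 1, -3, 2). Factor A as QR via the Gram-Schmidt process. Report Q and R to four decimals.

a_1 = (0, -1, -2, -2); ‖a_1‖ = 3.0000, so q_1 = (0.0000, -0.3333, -0.6667, -0.6667).
q_1·a_2 = 0.0000·(-3) + (-0.3333)·1 + (-0.6667)·(-3) + (-0.6667)·2 = 0.3333.
u_2 = a_2 − 0.3333·q_1 = (-3.0000, 1.1111, -2.7778, 2.2222).
‖u_2‖ = 4.7842, so q_2 = (-0.6271, 0.2322, -0.5806, 0.4645).

Q = [[0.0000, -0.6271], [-0.3333, 0.2322], [-0.6667, -0.5806], [-0.6667, 0.4645]], R = [[3.0000, 0.3333], [0.0000, 4.7842]]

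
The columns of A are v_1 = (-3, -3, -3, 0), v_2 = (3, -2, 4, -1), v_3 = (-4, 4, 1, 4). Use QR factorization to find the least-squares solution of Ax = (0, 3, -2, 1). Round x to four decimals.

x = (-0.6125, -0.8803, -0.1111)

v_1 = (-3, -3, -3, 0); ‖v_1‖ = 5.1962, so q_1 = (-0.5774, -0.5774, -0.5774, 0.0000).
q_1·v_2 = (-0.5774)·3 + (-0.5774)·(-2) + (-0.5774)·4 + 0.0000·(-1) = -2.8868.
u_2 = v_2 + 2.8868·q_1 = (1.3333, -3.6667, 2.3333, -1.0000).
‖u_2‖ = 4.6547, so q_2 = (0.2864, -0.7877, 0.5013, -0.2148).
q_1·v_3 = (-0.5774)·(-4) + (-0.5774)·4 + (-0.5774)·1 + 0.0000·4 = -0.5774; q_2·v_3 = 0.2864·(-4) + (-0.7877)·4 + 0.5013·1 + (-0.2148)·4 = -4.6547.
u_3 = v_3 + 0.5774·q_1 + 4.6547·q_2 = (-3.0000, 0.0000, 3.0000, 3.0000).
‖u_3‖ = 5.1962, so q_3 = (-0.5774, 0.0000, 0.5774, 0.5774).
Qᵀb = (-0.5774, -3.5806, -0.5774).
Back-substitute: x_3 = -0.5774/5.1962 = -0.1111.
x_2 = (-3.5806 + 4.6547·(-0.1111))/4.6547 = -0.8803.
x_1 = (-0.5774 + 2.8868·(-0.8803) + 0.5774·(-0.1111))/5.1962 = -0.6125.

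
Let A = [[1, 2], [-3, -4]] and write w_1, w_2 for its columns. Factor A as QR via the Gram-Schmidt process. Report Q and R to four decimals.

e_1 = w_1/‖w_1‖ = (1, -3)/3.1623 = (0.3162, -0.9487).
r_{12} = e_1·w_2 = 4.4272.
u_2 = w_2 − 4.4272·e_1 = (0.6000, 0.2000).
‖u_2‖ = 0.6325, so e_2 = (0.9487, 0.3162).

Q = [[0.3162, 0.9487], [-0.9487, 0.3162]], R = [[3.1623, 4.4272], [0.0000, 0.6325]]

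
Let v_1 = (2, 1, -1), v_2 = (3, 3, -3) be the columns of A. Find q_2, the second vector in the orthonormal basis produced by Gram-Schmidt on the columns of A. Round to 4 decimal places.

v_1 = (2, 1, -1); ‖v_1‖ = 2.4495, so q_1 = (0.8165, 0.4082, -0.4082).
q_1·v_2 = 0.8165·3 + 0.4082·3 + (-0.4082)·(-3) = 4.8990.
u_2 = v_2 − 4.8990·q_1 = (-1.0000, 1.0000, -1.0000).
‖u_2‖ = 1.7321, so q_2 = (-0.5774, 0.5774, -0.5774).

q_2 = (-0.5774, 0.5774, -0.5774)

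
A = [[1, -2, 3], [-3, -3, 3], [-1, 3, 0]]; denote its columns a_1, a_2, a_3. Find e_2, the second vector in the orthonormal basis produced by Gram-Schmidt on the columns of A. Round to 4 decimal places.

e_2 = (-0.5215, -0.4212, 0.7421)

a_1 = (1, -3, -1); ‖a_1‖ = 3.3166, so e_1 = (0.3015, -0.9045, -0.3015).
e_1·a_2 = 0.3015·(-2) + (-0.9045)·(-3) + (-0.3015)·3 = 1.2060.
u_2 = a_2 − 1.2060·e_1 = (-2.3636, -1.9091, 3.3636).
‖u_2‖ = 4.5327, so e_2 = (-0.5215, -0.4212, 0.7421).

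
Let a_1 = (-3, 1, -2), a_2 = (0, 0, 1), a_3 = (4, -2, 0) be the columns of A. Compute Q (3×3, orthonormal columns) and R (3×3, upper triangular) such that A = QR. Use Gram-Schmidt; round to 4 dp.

a_1 = (-3, 1, -2); ‖a_1‖ = 3.7417, so e_1 = (-0.8018, 0.2673, -0.5345).
e_1·a_2 = (-0.8018)·0 + 0.2673·0 + (-0.5345)·1 = -0.5345.
u_2 = a_2 + 0.5345·e_1 = (-0.4286, 0.1429, 0.7143).
‖u_2‖ = 0.8452, so e_2 = (-0.5071, 0.1690, 0.8452).
e_1·a_3 = (-0.8018)·4 + 0.2673·(-2) + (-0.5345)·0 = -3.7417; e_2·a_3 = (-0.5071)·4 + 0.1690·(-2) + 0.8452·0 = -2.3664.
u_3 = a_3 + 3.7417·e_1 + 2.3664·e_2 = (-0.2000, -0.6000, 0.0000).
‖u_3‖ = 0.6325, so e_3 = (-0.3162, -0.9487, 0.0000).

Q = [[-0.8018, -0.5071, -0.3162], [0.2673, 0.1690, -0.9487], [-0.5345, 0.8452, 0.0000]], R = [[3.7417, -0.5345, -3.7417], [0.0000, 0.8452, -2.3664], [0.0000, 0.0000, 0.6325]]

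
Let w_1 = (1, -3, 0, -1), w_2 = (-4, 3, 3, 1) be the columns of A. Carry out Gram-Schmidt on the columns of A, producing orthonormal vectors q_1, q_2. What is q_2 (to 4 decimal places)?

q_2 = (-0.6580, -0.1974, 0.7237, -0.0658)

q_1 = w_1/‖w_1‖ = (1, -3, 0, -1)/3.3166 = (0.3015, -0.9045, 0.0000, -0.3015).
r_{12} = q_1·w_2 = -4.2212.
u_2 = w_2 + 4.2212·q_1 = (-2.7273, -0.8182, 3.0000, -0.2727).
‖u_2‖ = 4.1451, so q_2 = (-0.6580, -0.1974, 0.7237, -0.0658).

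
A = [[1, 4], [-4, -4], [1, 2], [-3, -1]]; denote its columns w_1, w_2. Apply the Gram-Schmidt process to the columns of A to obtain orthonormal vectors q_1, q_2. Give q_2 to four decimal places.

q_2 = (0.8260, -0.0796, 0.2886, 0.4777)

q_1 = w_1/‖w_1‖ = (1, -4, 1, -3)/5.1962 = (0.1925, -0.7698, 0.1925, -0.5774).
r_{12} = q_1·w_2 = 4.8113.
u_2 = w_2 − 4.8113·q_1 = (3.0741, -0.2963, 1.0741, 1.7778).
‖u_2‖ = 3.7218, so q_2 = (0.8260, -0.0796, 0.2886, 0.4777).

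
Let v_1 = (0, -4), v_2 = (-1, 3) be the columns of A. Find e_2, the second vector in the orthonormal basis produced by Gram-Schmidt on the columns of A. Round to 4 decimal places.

e_2 = (-1.0000, 0.0000)

v_1 = (0, -4); ‖v_1‖ = 4.0000, so e_1 = (0.0000, -1.0000).
e_1·v_2 = 0.0000·(-1) + (-1.0000)·3 = -3.0000.
u_2 = v_2 + 3.0000·e_1 = (-1.0000, 0.0000).
‖u_2‖ = 1.0000, so e_2 = (-1.0000, 0.0000).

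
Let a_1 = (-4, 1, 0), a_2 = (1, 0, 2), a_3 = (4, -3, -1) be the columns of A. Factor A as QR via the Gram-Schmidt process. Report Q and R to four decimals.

a_1 = (-4, 1, 0); ‖a_1‖ = 4.1231, so q_1 = (-0.9701, 0.2425, 0.0000).
q_1·a_2 = (-0.9701)·1 + 0.2425·0 + 0.0000·2 = -0.9701.
u_2 = a_2 + 0.9701·q_1 = (0.0588, 0.2353, 2.0000).
‖u_2‖ = 2.0147, so q_2 = (0.0292, 0.1168, 0.9927).
q_1·a_3 = (-0.9701)·4 + 0.2425·(-3) + 0.0000·(-1) = -4.6082; q_2·a_3 = 0.0292·4 + 0.1168·(-3) + 0.9927·(-1) = -1.2263.
u_3 = a_3 + 4.6082·q_1 + 1.2263·q_2 = (-0.4348, -1.7391, 0.2174).
‖u_3‖ = 1.8058, so q_3 = (-0.2408, -0.9631, 0.1204).

Q = [[-0.9701, 0.0292, -0.2408], [0.2425, 0.1168, -0.9631], [0.0000, 0.9927, 0.1204]], R = [[4.1231, -0.9701, -4.6082], [0.0000, 2.0147, -1.2263], [0.0000, 0.0000, 1.8058]]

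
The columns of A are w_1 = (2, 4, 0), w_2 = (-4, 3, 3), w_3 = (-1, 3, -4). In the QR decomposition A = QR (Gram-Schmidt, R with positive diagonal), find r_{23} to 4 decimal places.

r_{23} = -0.1736

e_1 = w_1/‖w_1‖ = (2, 4, 0)/4.4721 = (0.4472, 0.8944, 0.0000).
r_{12} = e_1·w_2 = 0.8944.
u_2 = w_2 − 0.8944·e_1 = (-4.4000, 2.2000, 3.0000).
‖u_2‖ = 5.7619, so e_2 = (-0.7636, 0.3818, 0.5207).
r_{23} = e_2·w_3 = -0.1736.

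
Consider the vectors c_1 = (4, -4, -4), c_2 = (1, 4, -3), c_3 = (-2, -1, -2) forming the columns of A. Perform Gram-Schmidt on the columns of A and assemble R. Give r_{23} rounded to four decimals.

q_1 = c_1/‖c_1‖ = (4, -4, -4)/6.9282 = (0.5774, -0.5774, -0.5774).
r_{12} = q_1·c_2 = 0.0000.
u_2 = c_2 + 0.0000·q_1 = (1.0000, 4.0000, -3.0000).
‖u_2‖ = 5.0990, so q_2 = (0.1961, 0.7845, -0.5883).
r_{23} = q_2·c_3 = 0.0000.

r_{23} = 0.0000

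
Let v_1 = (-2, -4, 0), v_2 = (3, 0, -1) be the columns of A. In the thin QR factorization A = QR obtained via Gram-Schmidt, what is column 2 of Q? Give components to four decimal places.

v_1 = (-2, -4, 0); ‖v_1‖ = 4.4721, so q_1 = (-0.4472, -0.8944, 0.0000).
q_1·v_2 = (-0.4472)·3 + (-0.8944)·0 + 0.0000·(-1) = -1.3416.
u_2 = v_2 + 1.3416·q_1 = (2.4000, -1.2000, -1.0000).
‖u_2‖ = 2.8636, so q_2 = (0.8381, -0.4191, -0.3492).

q_2 = (0.8381, -0.4191, -0.3492)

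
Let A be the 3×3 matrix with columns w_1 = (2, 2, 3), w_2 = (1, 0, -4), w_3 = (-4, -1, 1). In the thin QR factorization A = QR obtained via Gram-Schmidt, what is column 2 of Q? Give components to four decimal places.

e_2 = (0.6527, 0.3528, -0.6704)

e_1 = w_1/‖w_1‖ = (2, 2, 3)/4.1231 = (0.4851, 0.4851, 0.7276).
r_{12} = e_1·w_2 = -2.4254.
u_2 = w_2 + 2.4254·e_1 = (2.1765, 1.1765, -2.2353).
‖u_2‖ = 3.3343, so e_2 = (0.6527, 0.3528, -0.6704).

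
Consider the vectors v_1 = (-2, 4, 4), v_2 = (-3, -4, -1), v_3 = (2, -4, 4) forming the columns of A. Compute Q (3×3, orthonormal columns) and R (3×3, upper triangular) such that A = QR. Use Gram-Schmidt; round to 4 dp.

Q = [[-0.3333, -0.8332, 0.4411], [0.6667, -0.5392, -0.5147], [0.6667, 0.1225, 0.7352]], R = [[6.0000, -2.3333, -0.6667], [0.0000, 4.5338, 0.9803], [0.0000, 0.0000, 5.8817]]

e_1 = v_1/‖v_1‖ = (-2, 4, 4)/6.0000 = (-0.3333, 0.6667, 0.6667).
r_{12} = e_1·v_2 = -2.3333.
u_2 = v_2 + 2.3333·e_1 = (-3.7778, -2.4444, 0.5556).
‖u_2‖ = 4.5338, so e_2 = (-0.8332, -0.5392, 0.1225).
r_{13} = e_1·v_3 = -0.6667; r_{23} = e_2·v_3 = 0.9803.
u_3 = v_3 + 0.6667·e_1 − 0.9803·e_2 = (2.5946, -3.0270, 4.3243).
‖u_3‖ = 5.8817, so e_3 = (0.4411, -0.5147, 0.7352).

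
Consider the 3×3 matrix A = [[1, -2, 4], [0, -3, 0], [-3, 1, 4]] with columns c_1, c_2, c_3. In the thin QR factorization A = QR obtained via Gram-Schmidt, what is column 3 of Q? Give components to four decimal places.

q_3 = (0.8393, -0.4663, 0.2798)

q_1 = c_1/‖c_1‖ = (1, 0, -3)/3.1623 = (0.3162, 0.0000, -0.9487).
r_{12} = q_1·c_2 = -1.5811.
u_2 = c_2 + 1.5811·q_1 = (-1.5000, -3.0000, -0.5000).
‖u_2‖ = 3.3912, so q_2 = (-0.4423, -0.8847, -0.1474).
r_{13} = q_1·c_3 = -2.5298; r_{23} = q_2·c_3 = -2.3591.
u_3 = c_3 + 2.5298·q_1 + 2.3591·q_2 = (3.7565, -2.0870, 1.2522).
‖u_3‖ = 4.4760, so q_3 = (0.8393, -0.4663, 0.2798).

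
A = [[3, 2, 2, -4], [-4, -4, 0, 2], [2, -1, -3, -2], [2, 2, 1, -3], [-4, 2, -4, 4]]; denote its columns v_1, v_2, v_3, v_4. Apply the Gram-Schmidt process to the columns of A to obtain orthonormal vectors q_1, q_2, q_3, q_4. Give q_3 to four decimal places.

v_1 = (3, -4, 2, 2, -4); ‖v_1‖ = 7.0000, so q_1 = (0.4286, -0.5714, 0.2857, 0.2857, -0.5714).
q_1·v_2 = 0.4286·2 + (-0.5714)·(-4) + 0.2857·(-1) + 0.2857·2 + (-0.5714)·2 = 2.2857.
u_2 = v_2 − 2.2857·q_1 = (1.0204, -2.6939, -1.6531, 1.3469, 3.3061).
‖u_2‖ = 4.8760, so q_2 = (0.2093, -0.5525, -0.3390, 0.2762, 0.6780).
q_1·v_3 = 0.4286·2 + (-0.5714)·0 + 0.2857·(-3) + 0.2857·1 + (-0.5714)·(-4) = 2.5714; q_2·v_3 = 0.2093·2 + (-0.5525)·0 + (-0.3390)·(-3) + 0.2762·1 + 0.6780·(-4) = -1.0003.
u_3 = v_3 − 2.5714·q_1 + 1.0003·q_2 = (1.1073, 0.9167, -4.0738, 0.5416, -1.8524).
‖u_3‖ = 4.7315, so q_3 = (0.2340, 0.1938, -0.8610, 0.1145, -0.3915).

q_3 = (0.2340, 0.1938, -0.8610, 0.1145, -0.3915)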